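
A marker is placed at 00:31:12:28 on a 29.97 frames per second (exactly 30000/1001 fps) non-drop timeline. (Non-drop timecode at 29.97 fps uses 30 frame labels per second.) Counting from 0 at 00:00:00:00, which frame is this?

frame 56188

Total seconds to the label: (0 × 3600 + 31 × 60 + 12) = 1872.
Frame index = 1872 × 30 + 28 = 56188.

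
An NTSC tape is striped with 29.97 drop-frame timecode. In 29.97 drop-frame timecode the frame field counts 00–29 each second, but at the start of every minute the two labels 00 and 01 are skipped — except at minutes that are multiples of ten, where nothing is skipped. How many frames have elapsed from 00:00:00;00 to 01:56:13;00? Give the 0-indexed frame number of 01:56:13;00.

Complete 10-minute blocks: 11, each 17982 frames → 197802.
Remaining 6 whole minutes in the current block: 1800 + 5 × 1798 = 10790 frames.
Within the current minute: 13 × 30 + 0 − 2 = 388 (labels ;00/;01 skipped at this minute). Total = 197802 + 10790 + 388 = 208980.

208980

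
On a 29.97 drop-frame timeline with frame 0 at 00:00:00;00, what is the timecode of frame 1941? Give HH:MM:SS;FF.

00:01:04;23

Each 10-minute DF block holds 10 × 60 × 30 − 9 × 2 = 17982 frames. 1941 ÷ 17982 → 0 full blocks, remainder 1941.
Within the partial block the first minute is 1800 frames and each further minute 1798, so 1 further minute boundary passed. Total skipped labels = 18 × 0 + 2 × 1 = 2.
Non-drop label index = 1941 + 2 = 1943; at 30 labels/s that is 00:01:04:23, i.e. DF 00:01:04;23.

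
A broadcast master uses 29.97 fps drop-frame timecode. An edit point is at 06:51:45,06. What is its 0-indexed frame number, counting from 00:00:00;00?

As if non-drop at 30 labels/s: (6 × 3600 + 51 × 60 + 45) × 30 + 6 = 741156.
Minute boundaries passed: 411; those not divisible by 10: 411 − 41 = 370; dropped labels = 2 × 370 = 740.
Actual frame index = 741156 − 740 = 740416.

740416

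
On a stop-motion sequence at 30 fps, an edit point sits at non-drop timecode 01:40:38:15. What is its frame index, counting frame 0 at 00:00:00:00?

181155

Total seconds to the label: (1 × 3600 + 40 × 60 + 38) = 6038.
Frame index = 6038 × 30 + 15 = 181155.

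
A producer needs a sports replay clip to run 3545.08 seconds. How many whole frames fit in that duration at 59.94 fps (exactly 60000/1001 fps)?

Frames = 3545.08 × 60000/1001 = 2762400/13 ≈ 212492.3077.
Complete frames: 212492.

212492 frames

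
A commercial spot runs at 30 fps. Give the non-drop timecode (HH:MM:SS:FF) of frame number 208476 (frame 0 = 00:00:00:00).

01:55:49:06

208476 ÷ 30 = 6949 full seconds, remainder 6 frames.
6949 s = 1 h 55 min 49 s.
Timecode: 01:55:49:06.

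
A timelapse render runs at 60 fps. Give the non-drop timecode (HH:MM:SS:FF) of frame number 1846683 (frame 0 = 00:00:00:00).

1846683 ÷ 60 = 30778 full seconds, remainder 3 frames.
30778 s = 8 h 32 min 58 s.
Timecode: 08:32:58:03.

08:32:58:03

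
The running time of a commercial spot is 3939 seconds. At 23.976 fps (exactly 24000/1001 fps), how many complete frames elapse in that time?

Frames = 3939 × 24000/1001 = 7272000/77 ≈ 94441.5584.
Complete frames: 94441.

94441 frames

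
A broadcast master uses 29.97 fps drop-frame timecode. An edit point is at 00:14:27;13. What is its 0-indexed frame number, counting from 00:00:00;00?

25997

As if non-drop at 30 labels/s: (0 × 3600 + 14 × 60 + 27) × 30 + 13 = 26023.
Minute boundaries passed: 14; those not divisible by 10: 14 − 1 = 13; dropped labels = 2 × 13 = 26.
Actual frame index = 26023 − 26 = 25997.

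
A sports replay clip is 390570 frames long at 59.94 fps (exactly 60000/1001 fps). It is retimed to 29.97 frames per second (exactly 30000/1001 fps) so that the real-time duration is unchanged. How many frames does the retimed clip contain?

Target frames = source frames × (target rate / source rate) = 390570 × (30000/1001)/(60000/1001) = 390570 × 1/2 = 195285.

195285 frames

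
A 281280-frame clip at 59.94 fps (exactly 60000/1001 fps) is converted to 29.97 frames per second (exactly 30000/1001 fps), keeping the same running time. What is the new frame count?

Target frames = source frames × (target rate / source rate) = 281280 × (30000/1001)/(60000/1001) = 281280 × 1/2 = 140640.

140640 frames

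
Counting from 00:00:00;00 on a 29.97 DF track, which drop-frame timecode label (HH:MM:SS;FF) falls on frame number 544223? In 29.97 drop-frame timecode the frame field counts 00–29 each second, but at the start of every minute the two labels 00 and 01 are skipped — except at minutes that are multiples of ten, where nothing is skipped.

Ten DF minutes hold 17982 frames, so frame 544223 lies in block 30 (frames 539460–557441) with 4763 frames into that block.
The block's first minute is 1800 frames and the rest 1798 each; 4763 frames reaches minute 2, so 30 × 18 + 2 × 2 = 544 labels have been skipped so far.
Adding those back, label number 544223 + 544 = 544767 at 30 labels/s is 18158 s + 27 f = 5 h 2 min 38 s frame 27, i.e. 05:02:38;27.

05:02:38;27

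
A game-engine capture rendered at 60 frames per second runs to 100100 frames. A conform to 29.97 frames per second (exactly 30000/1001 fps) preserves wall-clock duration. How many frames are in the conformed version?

50000 frames

Target frames = source frames × (target rate / source rate) = 100100 × (30000/1001)/(60) = 100100 × 500/1001 = 50000.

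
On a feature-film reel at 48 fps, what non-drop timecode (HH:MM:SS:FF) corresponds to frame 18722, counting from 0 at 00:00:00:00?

00:06:30:02

18722 ÷ 48 = 390 full seconds, remainder 2 frames.
390 s = 0 h 6 min 30 s.
Timecode: 00:06:30:02.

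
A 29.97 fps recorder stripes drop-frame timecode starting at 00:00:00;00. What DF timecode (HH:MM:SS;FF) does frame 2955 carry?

Each 10-minute DF block holds 10 × 60 × 30 − 9 × 2 = 17982 frames. 2955 ÷ 17982 → 0 full blocks, remainder 2955.
Within the partial block the first minute is 1800 frames and each further minute 1798, so 1 further minute boundary passed. Total skipped labels = 18 × 0 + 2 × 1 = 2.
Non-drop label index = 2955 + 2 = 2957; at 30 labels/s that is 00:01:38:17, i.e. DF 00:01:38;17.

00:01:38;17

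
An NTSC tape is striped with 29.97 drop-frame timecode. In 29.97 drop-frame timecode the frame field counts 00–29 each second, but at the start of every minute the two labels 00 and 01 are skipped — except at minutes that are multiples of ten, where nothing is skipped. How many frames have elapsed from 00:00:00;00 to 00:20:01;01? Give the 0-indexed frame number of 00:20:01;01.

35995

As if non-drop at 30 labels/s: (0 × 3600 + 20 × 60 + 1) × 30 + 1 = 36031.
Minute boundaries passed: 20; those not divisible by 10: 20 − 2 = 18; dropped labels = 2 × 18 = 36.
Actual frame index = 36031 − 36 = 35995.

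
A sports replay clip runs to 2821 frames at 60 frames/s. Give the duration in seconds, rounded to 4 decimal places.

Running time = 2821 × 1/60 = 2821/60 s ≈ 47.0167 s.

47.0167 seconds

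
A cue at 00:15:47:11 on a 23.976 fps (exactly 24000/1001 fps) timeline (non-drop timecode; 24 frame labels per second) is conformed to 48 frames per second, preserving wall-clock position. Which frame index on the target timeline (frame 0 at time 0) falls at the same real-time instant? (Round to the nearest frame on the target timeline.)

frame 45523

Source frame index: (0×3600 + 15×60 + 47) × 24 + 11 = 22739.
Real time: 22739 / (24000/1001) = 22761739/24000 s.
Target frame: (22761739/24000) × (48) = 22761739/500 ≈ 45523.478 → 45523.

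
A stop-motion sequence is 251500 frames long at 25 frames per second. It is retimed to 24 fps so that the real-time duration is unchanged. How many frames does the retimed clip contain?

241440 frames

Target frames = source frames × (target rate / source rate) = 251500 × (24)/(25) = 251500 × 24/25 = 241440.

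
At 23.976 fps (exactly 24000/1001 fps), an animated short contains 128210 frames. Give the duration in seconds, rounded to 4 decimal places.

5347.4254 seconds

Running time = 128210 × 1001/24000 = 12833821/2400 s ≈ 5347.4254 s.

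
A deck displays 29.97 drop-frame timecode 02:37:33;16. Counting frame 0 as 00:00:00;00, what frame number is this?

Complete 10-minute blocks: 15, each 17982 frames → 269730.
Remaining 7 whole minutes in the current block: 1800 + 6 × 1798 = 12588 frames.
Within the current minute: 33 × 30 + 16 − 2 = 1004 (labels ;00/;01 skipped at this minute). Total = 269730 + 12588 + 1004 = 283322.

283322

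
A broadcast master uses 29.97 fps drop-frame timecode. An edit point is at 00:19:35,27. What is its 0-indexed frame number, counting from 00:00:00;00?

35241

As if non-drop at 30 labels/s: (0 × 3600 + 19 × 60 + 35) × 30 + 27 = 35277.
Minute boundaries passed: 19; those not divisible by 10: 19 − 1 = 18; dropped labels = 2 × 18 = 36.
Actual frame index = 35277 − 36 = 35241.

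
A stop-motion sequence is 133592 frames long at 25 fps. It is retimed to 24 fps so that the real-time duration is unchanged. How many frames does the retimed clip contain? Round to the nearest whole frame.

128248 frames

Frames at target rate = 133592 × (24) / (25) = 3206208/25 ≈ 128248.320.
Nearest whole frame: 128248.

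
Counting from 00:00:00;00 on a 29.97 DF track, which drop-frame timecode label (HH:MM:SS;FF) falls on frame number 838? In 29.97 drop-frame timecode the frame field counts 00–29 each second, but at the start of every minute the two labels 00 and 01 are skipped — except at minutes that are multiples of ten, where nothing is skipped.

00:00:27;28

Ten DF minutes hold 17982 frames, so frame 838 lies in block 0 (frames 0–17981) with 838 frames into that block.
The block's first minute is 1800 frames and the rest 1798 each; 838 frames reaches minute 0, so 0 × 18 + 0 × 2 = 0 labels have been skipped so far.
Adding those back, label number 838 + 0 = 838 at 30 labels/s is 27 s + 28 f = 0 h 0 min 27 s frame 28, i.e. 00:00:27;28.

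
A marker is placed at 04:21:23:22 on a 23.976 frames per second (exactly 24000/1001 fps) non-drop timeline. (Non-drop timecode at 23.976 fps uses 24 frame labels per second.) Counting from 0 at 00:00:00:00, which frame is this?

Total seconds to the label: (4 × 3600 + 21 × 60 + 23) = 15683.
Frame index = 15683 × 24 + 22 = 376414.

frame 376414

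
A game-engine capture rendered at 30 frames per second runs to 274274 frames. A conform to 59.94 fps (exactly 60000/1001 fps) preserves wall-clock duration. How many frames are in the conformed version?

Target frames = source frames × (target rate / source rate) = 274274 × (60000/1001)/(30) = 274274 × 2000/1001 = 548000.

548000 frames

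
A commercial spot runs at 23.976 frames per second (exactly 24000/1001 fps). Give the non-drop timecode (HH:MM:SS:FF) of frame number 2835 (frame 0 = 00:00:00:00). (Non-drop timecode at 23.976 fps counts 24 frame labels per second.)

00:01:58:03

2835 ÷ 24 = 118 full seconds, remainder 3 frames.
118 s = 0 h 1 min 58 s.
Timecode: 00:01:58:03.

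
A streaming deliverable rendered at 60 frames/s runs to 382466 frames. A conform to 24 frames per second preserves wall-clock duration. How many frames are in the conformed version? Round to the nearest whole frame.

Frames at target rate = 382466 × (24) / (60) = 764932/5 ≈ 152986.400.
Nearest whole frame: 152986.

152986 frames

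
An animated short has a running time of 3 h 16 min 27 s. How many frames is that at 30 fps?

3 h 16 min 27 s = 11787 s.
Frames = 11787 × 30 = 353610.

353610 frames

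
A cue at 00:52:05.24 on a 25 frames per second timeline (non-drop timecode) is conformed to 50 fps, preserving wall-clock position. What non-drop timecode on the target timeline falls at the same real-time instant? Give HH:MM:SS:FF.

00:52:05:48

Source frame index: (0×3600 + 52×60 + 5) × 25 + 24 = 78149.
Real time: 78149 / (25) = 78149/25 s.
Target frame: (78149/25) × (50) = 156298.
At 50 labels/s: frame 156298 → 00:52:05:48.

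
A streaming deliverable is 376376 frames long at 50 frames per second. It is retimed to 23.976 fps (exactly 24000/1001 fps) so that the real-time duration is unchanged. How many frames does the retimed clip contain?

Target frames = source frames × (target rate / source rate) = 376376 × (24000/1001)/(50) = 376376 × 480/1001 = 180480.

180480 frames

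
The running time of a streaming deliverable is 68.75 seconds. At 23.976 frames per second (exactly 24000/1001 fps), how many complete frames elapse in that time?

Frames = 68.75 × 24000/1001 = 150000/91 ≈ 1648.3516.
Complete frames: 1648.

1648 frames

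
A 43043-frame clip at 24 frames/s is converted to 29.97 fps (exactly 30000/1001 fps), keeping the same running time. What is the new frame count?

53750 frames

Target frames = source frames × (target rate / source rate) = 43043 × (30000/1001)/(24) = 43043 × 1250/1001 = 53750.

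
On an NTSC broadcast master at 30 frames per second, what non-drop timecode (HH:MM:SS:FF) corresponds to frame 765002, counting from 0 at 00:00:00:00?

765002 ÷ 30 = 25500 full seconds, remainder 2 frames.
25500 s = 7 h 5 min 0 s.
Timecode: 07:05:00:02.

07:05:00:02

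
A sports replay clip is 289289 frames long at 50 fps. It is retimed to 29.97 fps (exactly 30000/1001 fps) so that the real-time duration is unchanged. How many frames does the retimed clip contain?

Target frames = source frames × (target rate / source rate) = 289289 × (30000/1001)/(50) = 289289 × 600/1001 = 173400.

173400 frames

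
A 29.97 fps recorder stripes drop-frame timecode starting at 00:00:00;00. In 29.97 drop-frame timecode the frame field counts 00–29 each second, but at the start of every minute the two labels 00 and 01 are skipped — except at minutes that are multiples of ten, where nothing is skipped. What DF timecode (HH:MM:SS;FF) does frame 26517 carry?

00:14:44;23

Each 10-minute DF block holds 10 × 60 × 30 − 9 × 2 = 17982 frames. 26517 ÷ 17982 → 1 full block, remainder 8535.
Within the partial block the first minute is 1800 frames and each further minute 1798, so 4 further minute boundaries passed. Total skipped labels = 18 × 1 + 2 × 4 = 26.
Non-drop label index = 26517 + 26 = 26543; at 30 labels/s that is 00:14:44:23, i.e. DF 00:14:44;23.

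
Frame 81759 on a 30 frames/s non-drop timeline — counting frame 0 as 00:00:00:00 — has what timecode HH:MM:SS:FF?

00:45:25:09

81759 ÷ 30 = 2725 full seconds, remainder 9 frames.
2725 s = 0 h 45 min 25 s.
Timecode: 00:45:25:09.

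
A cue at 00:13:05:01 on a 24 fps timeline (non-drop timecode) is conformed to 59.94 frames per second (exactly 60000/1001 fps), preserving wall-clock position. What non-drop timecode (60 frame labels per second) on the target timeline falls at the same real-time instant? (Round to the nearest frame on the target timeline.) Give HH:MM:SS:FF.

Source frame index: (0×3600 + 13×60 + 5) × 24 + 1 = 18841.
Real time: 18841 / (24) = 18841/24 s.
Target frame: (18841/24) × (60000/1001) = 47102500/1001 ≈ 47055.445 → 47055.
At 60 labels/s: frame 47055 → 00:13:04:15.

00:13:04:15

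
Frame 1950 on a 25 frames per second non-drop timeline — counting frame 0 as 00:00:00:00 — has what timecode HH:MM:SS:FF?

1950 ÷ 25 = 78 full seconds, remainder 0 frames.
78 s = 0 h 1 min 18 s.
Timecode: 00:01:18:00.

00:01:18:00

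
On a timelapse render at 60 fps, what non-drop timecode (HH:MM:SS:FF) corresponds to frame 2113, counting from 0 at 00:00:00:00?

2113 ÷ 60 = 35 full seconds, remainder 13 frames.
35 s = 0 h 0 min 35 s.
Timecode: 00:00:35:13.

00:00:35:13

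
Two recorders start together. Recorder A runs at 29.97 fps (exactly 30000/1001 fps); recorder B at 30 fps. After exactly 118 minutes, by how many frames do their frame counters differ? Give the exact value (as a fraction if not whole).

118 min = 7080 s.
A emits 30000/1001 × 7080 = 212400000/1001 frames; B emits 30 × 7080 = 212400.
Difference = 212400/1001 frames (≈ 212.1878); B is ahead of A.

212400/1001 frames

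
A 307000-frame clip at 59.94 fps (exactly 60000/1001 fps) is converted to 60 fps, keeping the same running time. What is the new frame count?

307307 frames

Target frames = source frames × (target rate / source rate) = 307000 × (60)/(60000/1001) = 307000 × 1001/1000 = 307307.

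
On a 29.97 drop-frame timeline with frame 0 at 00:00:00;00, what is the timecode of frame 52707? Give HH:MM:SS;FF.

00:29:18;21

Each 10-minute DF block holds 10 × 60 × 30 − 9 × 2 = 17982 frames. 52707 ÷ 17982 → 2 full blocks, remainder 16743.
Within the partial block the first minute is 1800 frames and each further minute 1798, so 9 further minute boundaries passed. Total skipped labels = 18 × 2 + 2 × 9 = 54.
Non-drop label index = 52707 + 54 = 52761; at 30 labels/s that is 00:29:18:21, i.e. DF 00:29:18;21.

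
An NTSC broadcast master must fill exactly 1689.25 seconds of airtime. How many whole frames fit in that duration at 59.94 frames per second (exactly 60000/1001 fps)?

Frames = 1689.25 × 60000/1001 = 101355000/1001 ≈ 101253.7463.
Complete frames: 101253.

101253 frames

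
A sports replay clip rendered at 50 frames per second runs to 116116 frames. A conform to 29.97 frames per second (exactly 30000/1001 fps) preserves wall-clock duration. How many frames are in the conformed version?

Target frames = source frames × (target rate / source rate) = 116116 × (30000/1001)/(50) = 116116 × 600/1001 = 69600.

69600 frames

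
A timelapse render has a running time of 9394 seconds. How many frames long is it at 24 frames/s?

225456 frames

Frames = 9394 × 24 = 225456.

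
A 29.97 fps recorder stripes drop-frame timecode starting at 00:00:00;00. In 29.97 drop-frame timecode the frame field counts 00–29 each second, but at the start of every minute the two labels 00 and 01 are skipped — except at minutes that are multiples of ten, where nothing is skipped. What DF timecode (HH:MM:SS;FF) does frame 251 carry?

00:00:08;11

Each 10-minute DF block holds 10 × 60 × 30 − 9 × 2 = 17982 frames. 251 ÷ 17982 → 0 full blocks, remainder 251.
Within the partial block the first minute is 1800 frames and each further minute 1798, so 0 further minute boundaries passed. Total skipped labels = 18 × 0 + 2 × 0 = 0.
Non-drop label index = 251 + 0 = 251; at 30 labels/s that is 00:00:08:11, i.e. DF 00:00:08;11.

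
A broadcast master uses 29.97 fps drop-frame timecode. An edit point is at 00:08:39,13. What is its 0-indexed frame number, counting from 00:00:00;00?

Complete 10-minute blocks: 0, each 17982 frames → 0.
Remaining 8 whole minutes in the current block: 1800 + 7 × 1798 = 14386 frames.
Within the current minute: 39 × 30 + 13 − 2 = 1181 (labels ;00/;01 skipped at this minute). Total = 0 + 14386 + 1181 = 15567.

15567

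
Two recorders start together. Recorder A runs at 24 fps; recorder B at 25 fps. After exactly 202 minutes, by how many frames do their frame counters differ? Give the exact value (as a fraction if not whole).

12120 frames

202 min = 12120 s.
A emits 24 × 12120 = 290880 frames; B emits 25 × 12120 = 303000.
Difference = 12120 frames; B is ahead of A.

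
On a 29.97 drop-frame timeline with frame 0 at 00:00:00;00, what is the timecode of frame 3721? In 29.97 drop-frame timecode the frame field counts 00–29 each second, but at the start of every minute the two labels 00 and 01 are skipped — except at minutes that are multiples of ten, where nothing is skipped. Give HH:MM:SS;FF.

Each 10-minute DF block holds 10 × 60 × 30 − 9 × 2 = 17982 frames. 3721 ÷ 17982 → 0 full blocks, remainder 3721.
Within the partial block the first minute is 1800 frames and each further minute 1798, so 2 further minute boundaries passed. Total skipped labels = 18 × 0 + 2 × 2 = 4.
Non-drop label index = 3721 + 4 = 3725; at 30 labels/s that is 00:02:04:05, i.e. DF 00:02:04;05.

00:02:04;05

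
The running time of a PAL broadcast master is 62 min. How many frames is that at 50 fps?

186000 frames

62 min = 3720 s.
Frames = 3720 × 50 = 186000.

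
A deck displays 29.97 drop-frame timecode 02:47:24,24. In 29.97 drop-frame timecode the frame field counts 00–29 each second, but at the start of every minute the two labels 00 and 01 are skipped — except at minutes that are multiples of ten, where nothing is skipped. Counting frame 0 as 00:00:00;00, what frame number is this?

Complete 10-minute blocks: 16, each 17982 frames → 287712.
Remaining 7 whole minutes in the current block: 1800 + 6 × 1798 = 12588 frames.
Within the current minute: 24 × 30 + 24 − 2 = 742 (labels ;00/;01 skipped at this minute). Total = 287712 + 12588 + 742 = 301042.

301042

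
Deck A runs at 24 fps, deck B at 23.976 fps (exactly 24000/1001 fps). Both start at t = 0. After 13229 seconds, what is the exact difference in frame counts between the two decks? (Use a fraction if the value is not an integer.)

A emits 24 × 13229 = 317496 frames; B emits 24000/1001 × 13229 = 317496000/1001.
Difference = 317496/1001 frames (≈ 317.1788); B is behind A.

317496/1001 frames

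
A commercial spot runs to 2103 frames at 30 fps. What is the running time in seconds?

70.1 seconds

Running time = 2103 / (30) = 70.1 s.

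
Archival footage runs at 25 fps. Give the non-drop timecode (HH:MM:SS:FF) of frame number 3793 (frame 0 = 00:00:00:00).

3793 ÷ 25 = 151 full seconds, remainder 18 frames.
151 s = 0 h 2 min 31 s.
Timecode: 00:02:31:18.

00:02:31:18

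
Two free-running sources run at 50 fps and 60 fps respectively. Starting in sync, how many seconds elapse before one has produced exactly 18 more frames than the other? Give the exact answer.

The gap grows by |60 − 50| = 10 frames per second.
Time for a 18-frame gap: 18 ÷ (10) = 1.8 s.

1.8 seconds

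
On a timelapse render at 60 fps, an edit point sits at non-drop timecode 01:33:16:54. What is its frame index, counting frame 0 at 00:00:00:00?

frame 335814

Total seconds to the label: (1 × 3600 + 33 × 60 + 16) = 5596.
Frame index = 5596 × 60 + 54 = 335814.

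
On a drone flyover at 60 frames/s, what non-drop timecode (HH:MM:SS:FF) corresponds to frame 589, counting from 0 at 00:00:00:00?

00:00:09:49

589 ÷ 60 = 9 full seconds, remainder 49 frames.
9 s = 0 h 0 min 9 s.
Timecode: 00:00:09:49.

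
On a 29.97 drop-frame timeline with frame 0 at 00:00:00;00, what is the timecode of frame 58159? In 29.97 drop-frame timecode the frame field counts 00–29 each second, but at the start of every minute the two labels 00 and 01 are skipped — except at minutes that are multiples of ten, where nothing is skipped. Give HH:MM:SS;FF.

00:32:20;17

Ten DF minutes hold 17982 frames, so frame 58159 lies in block 3 (frames 53946–71927) with 4213 frames into that block.
The block's first minute is 1800 frames and the rest 1798 each; 4213 frames reaches minute 2, so 3 × 18 + 2 × 2 = 58 labels have been skipped so far.
Adding those back, label number 58159 + 58 = 58217 at 30 labels/s is 1940 s + 17 f = 0 h 32 min 20 s frame 17, i.e. 00:32:20;17.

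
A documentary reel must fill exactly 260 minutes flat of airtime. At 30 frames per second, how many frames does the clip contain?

468000 frames

260 min = 15600 s.
Frames = 15600 × 30 = 468000.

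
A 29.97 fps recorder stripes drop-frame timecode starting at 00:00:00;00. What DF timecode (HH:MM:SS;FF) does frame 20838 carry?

00:11:35;08

Ten DF minutes hold 17982 frames, so frame 20838 lies in block 1 (frames 17982–35963) with 2856 frames into that block.
The block's first minute is 1800 frames and the rest 1798 each; 2856 frames reaches minute 1, so 1 × 18 + 1 × 2 = 20 labels have been skipped so far.
Adding those back, label number 20838 + 20 = 20858 at 30 labels/s is 695 s + 8 f = 0 h 11 min 35 s frame 8, i.e. 00:11:35;08.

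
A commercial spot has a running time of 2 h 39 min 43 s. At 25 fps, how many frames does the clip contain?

2 h 39 min 43 s = 9583 s.
Frames = 9583 × 25 = 239575.

239575 frames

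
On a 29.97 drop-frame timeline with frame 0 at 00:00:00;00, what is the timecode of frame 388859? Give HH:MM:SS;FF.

Ten DF minutes hold 17982 frames, so frame 388859 lies in block 21 (frames 377622–395603) with 11237 frames into that block.
The block's first minute is 1800 frames and the rest 1798 each; 11237 frames reaches minute 6, so 21 × 18 + 6 × 2 = 390 labels have been skipped so far.
Adding those back, label number 388859 + 390 = 389249 at 30 labels/s is 12974 s + 29 f = 3 h 36 min 14 s frame 29, i.e. 03:36:14;29.

03:36:14;29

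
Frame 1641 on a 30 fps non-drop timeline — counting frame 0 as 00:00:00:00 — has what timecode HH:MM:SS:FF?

1641 ÷ 30 = 54 full seconds, remainder 21 frames.
54 s = 0 h 0 min 54 s.
Timecode: 00:00:54:21.

00:00:54:21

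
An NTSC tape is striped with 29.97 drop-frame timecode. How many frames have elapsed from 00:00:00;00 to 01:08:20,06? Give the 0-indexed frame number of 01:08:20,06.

122882

As if non-drop at 30 labels/s: (1 × 3600 + 8 × 60 + 20) × 30 + 6 = 123006.
Minute boundaries passed: 68; those not divisible by 10: 68 − 6 = 62; dropped labels = 2 × 62 = 124.
Actual frame index = 123006 − 124 = 122882.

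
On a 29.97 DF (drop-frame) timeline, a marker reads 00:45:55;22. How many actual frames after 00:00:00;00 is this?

As if non-drop at 30 labels/s: (0 × 3600 + 45 × 60 + 55) × 30 + 22 = 82672.
Minute boundaries passed: 45; those not divisible by 10: 45 − 4 = 41; dropped labels = 2 × 41 = 82.
Actual frame index = 82672 − 82 = 82590.

82590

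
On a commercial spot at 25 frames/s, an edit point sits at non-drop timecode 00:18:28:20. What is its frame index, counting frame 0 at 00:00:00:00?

27720

Total seconds to the label: (0 × 3600 + 18 × 60 + 28) = 1108.
Frame index = 1108 × 25 + 20 = 27720.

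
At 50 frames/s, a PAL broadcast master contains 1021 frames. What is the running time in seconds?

20.42 seconds

Running time = 1021 / (50) = 20.42 s.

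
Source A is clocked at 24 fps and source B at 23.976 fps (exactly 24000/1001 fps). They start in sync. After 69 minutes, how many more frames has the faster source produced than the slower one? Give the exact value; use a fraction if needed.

69 min = 4140 s.
A emits 24 × 4140 = 99360 frames; B emits 24000/1001 × 4140 = 99360000/1001.
Difference = 99360/1001 frames (≈ 99.2607); B is behind A.

99360/1001 frames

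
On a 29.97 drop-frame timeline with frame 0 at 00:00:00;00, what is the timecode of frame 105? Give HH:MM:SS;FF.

Each 10-minute DF block holds 10 × 60 × 30 − 9 × 2 = 17982 frames. 105 ÷ 17982 → 0 full blocks, remainder 105.
Within the partial block the first minute is 1800 frames and each further minute 1798, so 0 further minute boundaries passed. Total skipped labels = 18 × 0 + 2 × 0 = 0.
Non-drop label index = 105 + 0 = 105; at 30 labels/s that is 00:00:03:15, i.e. DF 00:00:03;15.

00:00:03;15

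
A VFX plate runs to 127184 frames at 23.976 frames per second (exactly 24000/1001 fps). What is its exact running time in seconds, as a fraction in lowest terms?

7956949/1500 seconds

Running time = 127184 ÷ (24000/1001) = 127184 × 1001/24000 = 7956949/1500 s.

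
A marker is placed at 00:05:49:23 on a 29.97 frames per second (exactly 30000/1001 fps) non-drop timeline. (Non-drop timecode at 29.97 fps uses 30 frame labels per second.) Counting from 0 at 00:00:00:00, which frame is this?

Total seconds to the label: (0 × 3600 + 5 × 60 + 49) = 349.
Frame index = 349 × 30 + 23 = 10493.

frame 10493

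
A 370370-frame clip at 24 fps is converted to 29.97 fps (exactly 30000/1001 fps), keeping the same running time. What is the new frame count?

Target frames = source frames × (target rate / source rate) = 370370 × (30000/1001)/(24) = 370370 × 1250/1001 = 462500.

462500 frames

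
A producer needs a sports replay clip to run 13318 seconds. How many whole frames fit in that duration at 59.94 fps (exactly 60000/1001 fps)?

798281 frames

Frames = 13318 × 60000/1001 = 799080000/1001 ≈ 798281.7183.
Complete frames: 798281.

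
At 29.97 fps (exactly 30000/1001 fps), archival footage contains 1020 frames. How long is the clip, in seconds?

Running time = 1020 / (30000/1001) = 34.034 s.

34.034 seconds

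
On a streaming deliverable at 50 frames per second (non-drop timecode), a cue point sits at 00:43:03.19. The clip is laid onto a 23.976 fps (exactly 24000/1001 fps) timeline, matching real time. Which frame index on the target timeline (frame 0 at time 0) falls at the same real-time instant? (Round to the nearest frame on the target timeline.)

Source frame index: (0×3600 + 43×60 + 3) × 50 + 19 = 129169.
Real time: 129169 / (50) = 129169/50 s.
Target frame: (129169/50) × (24000/1001) = 62001120/1001 ≈ 61939.181 → 61939.

frame 61939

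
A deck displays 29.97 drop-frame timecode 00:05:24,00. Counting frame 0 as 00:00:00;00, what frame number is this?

9710

Complete 10-minute blocks: 0, each 17982 frames → 0.
Remaining 5 whole minutes in the current block: 1800 + 4 × 1798 = 8992 frames.
Within the current minute: 24 × 30 + 0 − 2 = 718 (labels ;00/;01 skipped at this minute). Total = 0 + 8992 + 718 = 9710.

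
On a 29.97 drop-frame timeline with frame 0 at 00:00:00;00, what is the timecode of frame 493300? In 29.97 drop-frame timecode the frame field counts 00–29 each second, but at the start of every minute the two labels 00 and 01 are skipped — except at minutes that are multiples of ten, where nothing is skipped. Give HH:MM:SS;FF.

04:34:19;24

Each 10-minute DF block holds 10 × 60 × 30 − 9 × 2 = 17982 frames. 493300 ÷ 17982 → 27 full blocks, remainder 7786.
Within the partial block the first minute is 1800 frames and each further minute 1798, so 4 further minute boundaries passed. Total skipped labels = 18 × 27 + 2 × 4 = 494.
Non-drop label index = 493300 + 494 = 493794; at 30 labels/s that is 04:34:19:24, i.e. DF 04:34:19;24.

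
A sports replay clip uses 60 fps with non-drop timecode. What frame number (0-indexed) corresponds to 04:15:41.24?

Total seconds to the label: (4 × 3600 + 15 × 60 + 41) = 15341.
Frame index = 15341 × 60 + 24 = 920484.

920484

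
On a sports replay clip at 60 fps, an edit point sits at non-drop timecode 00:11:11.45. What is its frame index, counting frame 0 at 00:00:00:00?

frame 40305

Total seconds to the label: (0 × 3600 + 11 × 60 + 11) = 671.
Frame index = 671 × 60 + 45 = 40305.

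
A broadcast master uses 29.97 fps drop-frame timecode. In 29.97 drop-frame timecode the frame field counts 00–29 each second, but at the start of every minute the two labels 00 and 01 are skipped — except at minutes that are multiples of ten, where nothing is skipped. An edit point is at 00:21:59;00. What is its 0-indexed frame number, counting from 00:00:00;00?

As if non-drop at 30 labels/s: (0 × 3600 + 21 × 60 + 59) × 30 + 0 = 39570.
Minute boundaries passed: 21; those not divisible by 10: 21 − 2 = 19; dropped labels = 2 × 19 = 38.
Actual frame index = 39570 − 38 = 39532.

39532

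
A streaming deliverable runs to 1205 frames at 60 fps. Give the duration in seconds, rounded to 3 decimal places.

20.083 seconds

Running time = 1205 × 1/60 = 241/12 s ≈ 20.083 s.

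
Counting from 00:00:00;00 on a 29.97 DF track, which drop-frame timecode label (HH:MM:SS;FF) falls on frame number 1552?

Each 10-minute DF block holds 10 × 60 × 30 − 9 × 2 = 17982 frames. 1552 ÷ 17982 → 0 full blocks, remainder 1552.
Within the partial block the first minute is 1800 frames and each further minute 1798, so 0 further minute boundaries passed. Total skipped labels = 18 × 0 + 2 × 0 = 0.
Non-drop label index = 1552 + 0 = 1552; at 30 labels/s that is 00:00:51:22, i.e. DF 00:00:51;22.

00:00:51;22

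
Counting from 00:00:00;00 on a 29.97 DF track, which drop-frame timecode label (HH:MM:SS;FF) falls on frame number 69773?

00:38:48;03

Each 10-minute DF block holds 10 × 60 × 30 − 9 × 2 = 17982 frames. 69773 ÷ 17982 → 3 full blocks, remainder 15827.
Within the partial block the first minute is 1800 frames and each further minute 1798, so 8 further minute boundaries passed. Total skipped labels = 18 × 3 + 2 × 8 = 70.
Non-drop label index = 69773 + 70 = 69843; at 30 labels/s that is 00:38:48:03, i.e. DF 00:38:48;03.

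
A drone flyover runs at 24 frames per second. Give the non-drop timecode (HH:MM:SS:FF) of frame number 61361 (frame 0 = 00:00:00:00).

00:42:36:17

61361 ÷ 24 = 2556 full seconds, remainder 17 frames.
2556 s = 0 h 42 min 36 s.
Timecode: 00:42:36:17.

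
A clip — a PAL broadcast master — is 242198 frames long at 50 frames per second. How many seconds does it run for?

Running time = 242198 / (50) = 4843.96 s.

4843.96 seconds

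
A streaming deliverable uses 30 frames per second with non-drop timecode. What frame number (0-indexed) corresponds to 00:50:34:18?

frame 91038

Total seconds to the label: (0 × 3600 + 50 × 60 + 34) = 3034.
Frame index = 3034 × 30 + 18 = 91038.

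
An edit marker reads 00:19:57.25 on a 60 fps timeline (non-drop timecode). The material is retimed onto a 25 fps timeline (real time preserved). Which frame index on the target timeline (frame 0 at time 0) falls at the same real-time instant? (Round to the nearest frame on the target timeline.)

Source frame index: (0×3600 + 19×60 + 57) × 60 + 25 = 71845.
Real time: 71845 / (60) = 14369/12 s.
Target frame: (14369/12) × (25) = 359225/12 ≈ 29935.417 → 29935.

frame 29935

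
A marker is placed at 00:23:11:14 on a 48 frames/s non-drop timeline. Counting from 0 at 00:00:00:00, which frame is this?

Total seconds to the label: (0 × 3600 + 23 × 60 + 11) = 1391.
Frame index = 1391 × 48 + 14 = 66782.

66782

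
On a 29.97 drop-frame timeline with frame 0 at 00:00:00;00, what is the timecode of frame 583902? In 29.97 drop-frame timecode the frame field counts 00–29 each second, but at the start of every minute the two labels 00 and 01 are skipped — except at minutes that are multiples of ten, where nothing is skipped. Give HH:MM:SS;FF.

Ten DF minutes hold 17982 frames, so frame 583902 lies in block 32 (frames 575424–593405) with 8478 frames into that block.
The block's first minute is 1800 frames and the rest 1798 each; 8478 frames reaches minute 4, so 32 × 18 + 4 × 2 = 584 labels have been skipped so far.
Adding those back, label number 583902 + 584 = 584486 at 30 labels/s is 19482 s + 26 f = 5 h 24 min 42 s frame 26, i.e. 05:24:42;26.

05:24:42;26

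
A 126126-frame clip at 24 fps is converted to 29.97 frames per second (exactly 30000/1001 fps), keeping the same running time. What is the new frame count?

157500 frames

Target frames = source frames × (target rate / source rate) = 126126 × (30000/1001)/(24) = 126126 × 1250/1001 = 157500.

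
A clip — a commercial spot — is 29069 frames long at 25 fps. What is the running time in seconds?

Running time = 29069 / (25) = 1162.76 s.

1162.76 seconds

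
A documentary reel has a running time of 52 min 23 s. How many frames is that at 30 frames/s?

94290 frames

52 min 23 s = 3143 s.
Frames = 3143 × 30 = 94290.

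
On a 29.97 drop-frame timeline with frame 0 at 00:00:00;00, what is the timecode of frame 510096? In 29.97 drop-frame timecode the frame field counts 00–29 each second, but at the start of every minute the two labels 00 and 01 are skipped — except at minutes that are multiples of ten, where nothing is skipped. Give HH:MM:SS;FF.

04:43:40;06

Each 10-minute DF block holds 10 × 60 × 30 − 9 × 2 = 17982 frames. 510096 ÷ 17982 → 28 full blocks, remainder 6600.
Within the partial block the first minute is 1800 frames and each further minute 1798, so 3 further minute boundaries passed. Total skipped labels = 18 × 28 + 2 × 3 = 510.
Non-drop label index = 510096 + 510 = 510606; at 30 labels/s that is 04:43:40:06, i.e. DF 04:43:40;06.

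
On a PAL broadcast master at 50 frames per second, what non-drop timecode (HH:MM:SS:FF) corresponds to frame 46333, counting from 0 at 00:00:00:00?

46333 ÷ 50 = 926 full seconds, remainder 33 frames.
926 s = 0 h 15 min 26 s.
Timecode: 00:15:26:33.

00:15:26:33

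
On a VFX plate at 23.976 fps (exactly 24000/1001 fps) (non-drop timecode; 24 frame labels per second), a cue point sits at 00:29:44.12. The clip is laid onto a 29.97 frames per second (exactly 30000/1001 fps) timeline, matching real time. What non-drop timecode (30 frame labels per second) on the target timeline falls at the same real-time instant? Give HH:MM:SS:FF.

00:29:44:15

Source frame index: (0×3600 + 29×60 + 44) × 24 + 12 = 42828.
Real time: 42828 / (24000/1001) = 3572569/2000 s.
Target frame: (3572569/2000) × (30000/1001) = 53535.
At 30 labels/s: frame 53535 → 00:29:44:15.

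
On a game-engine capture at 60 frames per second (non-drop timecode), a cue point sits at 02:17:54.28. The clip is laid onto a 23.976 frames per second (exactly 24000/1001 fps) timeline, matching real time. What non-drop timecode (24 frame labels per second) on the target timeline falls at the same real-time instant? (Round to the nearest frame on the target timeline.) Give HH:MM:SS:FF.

Source frame index: (2×3600 + 17×60 + 54) × 60 + 28 = 496468.
Real time: 496468 / (60) = 124117/15 s.
Target frame: (124117/15) × (24000/1001) = 28369600/143 ≈ 198388.811 → 198389.
At 24 labels/s: frame 198389 → 02:17:46:05.

02:17:46:05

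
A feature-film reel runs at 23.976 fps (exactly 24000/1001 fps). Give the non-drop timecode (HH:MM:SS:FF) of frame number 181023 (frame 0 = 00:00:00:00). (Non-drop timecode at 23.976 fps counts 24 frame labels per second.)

02:05:42:15

181023 ÷ 24 = 7542 full seconds, remainder 15 frames.
7542 s = 2 h 5 min 42 s.
Timecode: 02:05:42:15.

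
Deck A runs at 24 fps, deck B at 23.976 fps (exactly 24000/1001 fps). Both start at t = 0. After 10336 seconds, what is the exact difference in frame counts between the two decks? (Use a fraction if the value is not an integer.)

248064/1001 frames

A emits 24 × 10336 = 248064 frames; B emits 24000/1001 × 10336 = 248064000/1001.
Difference = 248064/1001 frames (≈ 247.8162); B is behind A.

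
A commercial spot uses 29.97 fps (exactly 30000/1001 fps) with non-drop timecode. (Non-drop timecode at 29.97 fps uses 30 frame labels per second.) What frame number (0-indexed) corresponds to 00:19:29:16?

frame 35086

Total seconds to the label: (0 × 3600 + 19 × 60 + 29) = 1169.
Frame index = 1169 × 30 + 16 = 35086.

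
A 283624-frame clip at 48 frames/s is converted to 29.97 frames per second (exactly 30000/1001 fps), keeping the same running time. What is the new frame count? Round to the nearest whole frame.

177088 frames

Frames at target rate = 283624 × (30000/1001) / (48) = 16115000/91 ≈ 177087.912.
Nearest whole frame: 177088.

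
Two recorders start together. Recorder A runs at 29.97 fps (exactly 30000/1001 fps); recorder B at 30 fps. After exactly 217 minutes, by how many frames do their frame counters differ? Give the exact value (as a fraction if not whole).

55800/143 frames

217 min = 13020 s.
A emits 30000/1001 × 13020 = 55800000/143 frames; B emits 30 × 13020 = 390600.
Difference = 55800/143 frames (≈ 390.2098); B is ahead of A.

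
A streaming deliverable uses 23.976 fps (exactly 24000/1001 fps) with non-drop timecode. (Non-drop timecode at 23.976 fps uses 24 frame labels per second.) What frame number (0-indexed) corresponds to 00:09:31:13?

Total seconds to the label: (0 × 3600 + 9 × 60 + 31) = 571.
Frame index = 571 × 24 + 13 = 13717.

13717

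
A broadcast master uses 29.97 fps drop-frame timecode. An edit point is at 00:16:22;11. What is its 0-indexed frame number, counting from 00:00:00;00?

29441

Complete 10-minute blocks: 1, each 17982 frames → 17982.
Remaining 6 whole minutes in the current block: 1800 + 5 × 1798 = 10790 frames.
Within the current minute: 22 × 30 + 11 − 2 = 669 (labels ;00/;01 skipped at this minute). Total = 17982 + 10790 + 669 = 29441.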